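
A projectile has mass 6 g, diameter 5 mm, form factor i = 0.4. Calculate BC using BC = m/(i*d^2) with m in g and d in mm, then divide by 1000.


BC = m/(i*d^2*1000) = 6/(0.4 * 5^2 * 1000) = 0.0006

0.0006


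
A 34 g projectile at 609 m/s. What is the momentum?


p = m*v = 0.034*609 = 20.71 kg·m/s

20.71 kg·m/s


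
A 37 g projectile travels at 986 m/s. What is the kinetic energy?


E = 0.5*m*v^2 = 0.5*0.037*986^2 = 17986 J

17986 J


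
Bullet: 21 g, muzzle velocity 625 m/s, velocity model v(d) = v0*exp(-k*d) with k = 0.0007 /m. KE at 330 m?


v = v0*exp(-k*d) = 625*exp(-0.0007*330) = 496.087 m/s
E = 0.5*m*v^2 = 0.5*0.021*496.087^2 = 2584 J

2584 J


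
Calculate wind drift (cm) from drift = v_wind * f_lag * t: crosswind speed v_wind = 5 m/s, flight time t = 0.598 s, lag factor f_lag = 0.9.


drift = v_wind * lag * t = 5 * 0.9 * 0.598 = 2.691 m ≈ 269.1 cm

269.1 cm


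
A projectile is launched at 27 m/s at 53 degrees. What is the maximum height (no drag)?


H = (v0*sin(theta))^2 / (2g) = (27*sin(53°))^2 / (2*9.81) = 23.7 m

23.7 m


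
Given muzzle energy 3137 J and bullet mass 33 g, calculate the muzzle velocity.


v = sqrt(2*E/m) = sqrt(2*3137/0.033) = 436 m/s

436 m/s


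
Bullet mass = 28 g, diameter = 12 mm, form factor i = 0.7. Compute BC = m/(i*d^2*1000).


BC = m/(i*d^2*1000) = 28/(0.7 * 12^2 * 1000) = 0.0002778

0.0002778


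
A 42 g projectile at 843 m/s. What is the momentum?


p = m*v = 0.042*843 = 35.41 kg·m/s

35.41 kg·m/s


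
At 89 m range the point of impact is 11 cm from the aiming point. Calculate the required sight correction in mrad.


1 mrad subtends 1 cm per 10 m of range, so adj = error_cm / (dist_m / 10) = 11 / (89/10) = 1.236 mrad

1.236 mrad


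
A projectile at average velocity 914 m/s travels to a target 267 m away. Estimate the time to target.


t = d/v = 267/914 = 0.2921 s

0.2921 s


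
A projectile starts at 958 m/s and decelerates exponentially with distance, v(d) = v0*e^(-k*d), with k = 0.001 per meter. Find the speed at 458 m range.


v = v0*exp(-k*d) = 958*exp(-0.001*458) = 606 m/s

606 m/s


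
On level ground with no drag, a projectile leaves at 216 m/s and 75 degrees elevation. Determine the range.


R = v0^2 * sin(2*theta) / g = 216^2 * sin(2*75°) / 9.81 = 2378 m

2378 m


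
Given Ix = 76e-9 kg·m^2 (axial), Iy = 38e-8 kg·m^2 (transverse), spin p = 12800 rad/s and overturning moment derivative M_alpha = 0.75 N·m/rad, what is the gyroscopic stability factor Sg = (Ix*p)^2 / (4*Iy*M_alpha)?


Sg = Ix^2 * p^2 / (4 * Iy * M_alpha) = (76e-9)^2 * 12800^2 / (4 * 38e-8 * 0.75) = 0.8301

0.8301


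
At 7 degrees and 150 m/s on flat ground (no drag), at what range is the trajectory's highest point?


R = v0^2*sin(2*theta)/g = 150^2*sin(2*7°)/9.81 = 554.867 m
apex_dist = R/2 = 554.867/2 = 277.4 m

277.4 m


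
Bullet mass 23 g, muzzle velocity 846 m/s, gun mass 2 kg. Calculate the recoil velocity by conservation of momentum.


v_recoil = m_p * v_p / m_gun = 0.023 * 846 / 2 = 9.729 m/s

9.729 m/s


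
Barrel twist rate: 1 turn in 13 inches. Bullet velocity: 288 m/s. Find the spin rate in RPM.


twist_m = 13*0.0254 = 0.3302 m
spin = v/twist = 288/0.3302 = 872.1987 rev/s
RPM = spin*60 = 872.1987*60 ≈ 52332 RPM

52332 RPM


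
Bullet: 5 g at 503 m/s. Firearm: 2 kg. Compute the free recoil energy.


v_r = m_p*v_p/m_gun = 0.005*503/2 = 1.2575 m/s, E_r = 0.5*m_gun*v_r^2 = 0.5*2*1.2575^2 = 1.581 J

1.581 J


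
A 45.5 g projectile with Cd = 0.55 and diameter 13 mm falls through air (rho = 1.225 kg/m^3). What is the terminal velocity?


A = pi*(d/2)^2 = pi*(13/2000)^2 = 1.32732e-04 m^2
vt = sqrt(2mg/(Cd*rho*A)) = sqrt(2*0.0455*9.81/(0.55 * 1.225 * 1.32732e-04)) = 99.91 m/s

99.91 m/s


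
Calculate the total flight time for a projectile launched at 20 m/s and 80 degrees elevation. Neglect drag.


T = 2*v0*sin(theta)/g = 2*20*sin(80°)/9.81 = 4.016 s

4.016 s


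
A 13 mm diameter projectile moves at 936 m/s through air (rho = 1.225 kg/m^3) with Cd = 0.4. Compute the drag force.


A = pi*(d/2)^2 = pi*(13/2000)^2 = 1.32732e-04 m^2
Fd = 0.5*Cd*rho*A*v^2 = 0.5*0.4*1.225*1.32732e-04*936^2 = 28.49 N

28.49 N


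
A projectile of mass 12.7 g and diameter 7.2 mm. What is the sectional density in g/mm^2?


SD = m/d^2 = 12.7/7.2^2 = 0.245 g/mm^2

0.245 g/mm^2


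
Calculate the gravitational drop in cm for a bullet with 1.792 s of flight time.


drop = 0.5*g*t^2 = 0.5*9.81*1.792^2 = 15.7512 m ≈ 1575 cm

1575 cm


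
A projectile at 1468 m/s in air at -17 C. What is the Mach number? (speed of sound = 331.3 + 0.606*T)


a = 331.3 + 0.606*(-17) = 320.998 m/s
M = v/a = 1468/320.998 = 4.573

4.573


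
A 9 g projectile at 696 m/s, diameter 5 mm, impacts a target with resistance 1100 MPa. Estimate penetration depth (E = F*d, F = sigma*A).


A = pi*(d/2)^2 = pi*(5/2)^2 = 19.635 mm^2
E = 0.5*m*v^2 = 0.5*0.009*696^2 = 2179.87 J
depth = E/(sigma*A) = 2179.87 J / (1100 MPa * 19.635 mm^2) = 2179.87/(1100 * 19.635) m = 0.100927 m ≈ 100.9 mm

100.9 mm


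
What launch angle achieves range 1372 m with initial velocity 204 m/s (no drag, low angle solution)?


sin(2*theta) = R*g/v0^2 = 1372*9.81/204^2 = 0.323417, theta = arcsin(0.323417)/2 = 9.435°

9.435 degrees


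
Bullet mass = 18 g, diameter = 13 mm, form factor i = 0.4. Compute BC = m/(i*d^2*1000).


BC = m/(i*d^2*1000) = 18/(0.4 * 13^2 * 1000) = 0.0002663

0.0002663


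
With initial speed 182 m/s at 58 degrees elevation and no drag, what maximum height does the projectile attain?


H = (v0*sin(theta))^2 / (2g) = (182*sin(58°))^2 / (2*9.81) = 1214 m

1214 m


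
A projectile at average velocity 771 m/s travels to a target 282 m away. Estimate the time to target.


t = d/v = 282/771 = 0.3658 s

0.3658 s


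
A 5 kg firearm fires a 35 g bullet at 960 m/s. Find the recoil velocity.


v_recoil = m_p * v_p / m_gun = 0.035 * 960 / 5 = 6.72 m/s

6.72 m/s


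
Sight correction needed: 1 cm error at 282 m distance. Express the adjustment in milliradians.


1 mrad subtends 1 cm per 10 m of range, so adj = error_cm / (dist_m / 10) = 1 / (282/10) = 0.03546 mrad

0.03546 mrad


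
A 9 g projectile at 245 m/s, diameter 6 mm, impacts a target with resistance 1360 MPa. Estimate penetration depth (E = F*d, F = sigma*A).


A = pi*(d/2)^2 = pi*(6/2)^2 = 28.2743 mm^2
E = 0.5*m*v^2 = 0.5*0.009*245^2 = 270.112 J
depth = E/(sigma*A) = 270.112 J / (1360 MPa * 28.2743 mm^2) = 270.112/(1360 * 28.2743) m = 0.00702447 m ≈ 7.024 mm

7.024 mm


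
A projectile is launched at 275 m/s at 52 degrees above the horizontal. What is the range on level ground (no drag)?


R = v0^2 * sin(2*theta) / g = 275^2 * sin(2*52°) / 9.81 = 7480 m

7480 m


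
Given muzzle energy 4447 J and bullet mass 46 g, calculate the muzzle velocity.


v = sqrt(2*E/m) = sqrt(2*4447/0.046) = 439.7 m/s

439.7 m/s


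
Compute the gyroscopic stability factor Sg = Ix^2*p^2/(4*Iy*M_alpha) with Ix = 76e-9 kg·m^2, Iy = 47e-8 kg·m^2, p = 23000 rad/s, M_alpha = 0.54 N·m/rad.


Sg = Ix^2 * p^2 / (4 * Iy * M_alpha) = (76e-9)^2 * 23000^2 / (4 * 47e-8 * 0.54) = 3.01

3.01


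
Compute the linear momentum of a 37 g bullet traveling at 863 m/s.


p = m*v = 0.037*863 = 31.93 kg·m/s

31.93 kg·m/s


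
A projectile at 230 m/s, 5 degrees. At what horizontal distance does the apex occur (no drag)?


R = v0^2*sin(2*theta)/g = 230^2*sin(2*5°)/9.81 = 936.39 m
apex_dist = R/2 = 936.39/2 = 468.2 m

468.2 m


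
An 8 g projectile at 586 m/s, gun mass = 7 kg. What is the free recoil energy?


v_r = m_p*v_p/m_gun = 0.008*586/7 = 0.669714 m/s, E_r = 0.5*m_gun*v_r^2 = 0.5*7*0.669714^2 = 1.57 J

1.57 J


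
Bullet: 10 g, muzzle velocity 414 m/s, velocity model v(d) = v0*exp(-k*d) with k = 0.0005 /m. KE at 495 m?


v = v0*exp(-k*d) = 414*exp(-0.0005*495) = 323.231 m/s
E = 0.5*m*v^2 = 0.5*0.01*323.231^2 = 522.4 J

522.4 J


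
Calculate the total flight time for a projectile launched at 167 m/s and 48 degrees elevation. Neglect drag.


T = 2*v0*sin(theta)/g = 2*167*sin(48°)/9.81 = 25.3 s

25.3 s


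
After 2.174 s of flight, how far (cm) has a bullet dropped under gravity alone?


drop = 0.5*g*t^2 = 0.5*9.81*2.174^2 = 23.1824 m ≈ 2318 cm

2318 cm


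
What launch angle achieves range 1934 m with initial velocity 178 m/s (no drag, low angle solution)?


sin(2*theta) = R*g/v0^2 = 1934*9.81/178^2 = 0.598805, theta = arcsin(0.598805)/2 = 18.39°

18.39 degrees


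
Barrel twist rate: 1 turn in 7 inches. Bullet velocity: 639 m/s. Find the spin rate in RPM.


twist_m = 7*0.0254 = 0.1778 m
spin = v/twist = 639/0.1778 = 3593.926 rev/s
RPM = spin*60 = 3593.926*60 ≈ 215636 RPM

215636 RPM


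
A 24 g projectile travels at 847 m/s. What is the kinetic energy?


E = 0.5*m*v^2 = 0.5*0.024*847^2 = 8609 J

8609 J


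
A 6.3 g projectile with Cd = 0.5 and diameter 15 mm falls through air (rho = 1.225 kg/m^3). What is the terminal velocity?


A = pi*(d/2)^2 = pi*(15/2000)^2 = 1.76715e-04 m^2
vt = sqrt(2mg/(Cd*rho*A)) = sqrt(2*0.0063*9.81/(0.5 * 1.225 * 1.76715e-04)) = 33.79 m/s

33.79 m/s


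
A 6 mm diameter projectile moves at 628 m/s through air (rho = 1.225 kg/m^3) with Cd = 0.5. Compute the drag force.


A = pi*(d/2)^2 = pi*(6/2000)^2 = 2.82743e-05 m^2
Fd = 0.5*Cd*rho*A*v^2 = 0.5*0.5*1.225*2.82743e-05*628^2 = 3.415 N

3.415 N


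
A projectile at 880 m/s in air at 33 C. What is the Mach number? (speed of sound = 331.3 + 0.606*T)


a = 331.3 + 0.606*(33) = 351.298 m/s
M = v/a = 880/351.298 = 2.505

2.505


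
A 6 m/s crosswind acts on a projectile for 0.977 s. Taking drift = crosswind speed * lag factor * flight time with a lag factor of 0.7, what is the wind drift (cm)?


drift = v_wind * lag * t = 6 * 0.7 * 0.977 = 4.1034 m ≈ 410.3 cm

410.3 cm


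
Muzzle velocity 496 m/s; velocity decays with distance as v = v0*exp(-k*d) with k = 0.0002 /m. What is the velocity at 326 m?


v = v0*exp(-k*d) = 496*exp(-0.0002*326) = 464.7 m/s

464.7 m/s


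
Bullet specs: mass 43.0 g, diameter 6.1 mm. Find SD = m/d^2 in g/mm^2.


SD = m/d^2 = 43.0/6.1^2 = 1.156 g/mm^2

1.156 g/mm^2


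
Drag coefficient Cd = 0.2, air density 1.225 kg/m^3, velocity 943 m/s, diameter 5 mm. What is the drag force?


A = pi*(d/2)^2 = pi*(5/2000)^2 = 1.96350e-05 m^2
Fd = 0.5*Cd*rho*A*v^2 = 0.5*0.2*1.225*1.96350e-05*943^2 = 2.139 N

2.139 N


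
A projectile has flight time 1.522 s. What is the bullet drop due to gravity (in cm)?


drop = 0.5*g*t^2 = 0.5*9.81*1.522^2 = 11.3624 m ≈ 1136 cm

1136 cm


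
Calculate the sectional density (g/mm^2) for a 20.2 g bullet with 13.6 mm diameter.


SD = m/d^2 = 20.2/13.6^2 = 0.1092 g/mm^2

0.1092 g/mm^2


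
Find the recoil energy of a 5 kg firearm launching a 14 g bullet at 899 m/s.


v_r = m_p*v_p/m_gun = 0.014*899/5 = 2.5172 m/s, E_r = 0.5*m_gun*v_r^2 = 0.5*5*2.5172^2 = 15.84 J

15.84 J


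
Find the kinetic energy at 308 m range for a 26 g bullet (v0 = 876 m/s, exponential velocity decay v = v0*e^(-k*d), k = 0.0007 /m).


v = v0*exp(-k*d) = 876*exp(-0.0007*308) = 706.107 m/s
E = 0.5*m*v^2 = 0.5*0.026*706.107^2 = 6482 J

6482 J


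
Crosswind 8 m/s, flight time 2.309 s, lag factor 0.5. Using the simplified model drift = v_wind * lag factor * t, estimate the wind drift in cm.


drift = v_wind * lag * t = 8 * 0.5 * 2.309 = 9.236 m ≈ 923.6 cm

923.6 cm


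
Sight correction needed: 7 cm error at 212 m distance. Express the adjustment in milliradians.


1 mrad subtends 1 cm per 10 m of range, so adj = error_cm / (dist_m / 10) = 7 / (212/10) = 0.3302 mrad

0.3302 mrad


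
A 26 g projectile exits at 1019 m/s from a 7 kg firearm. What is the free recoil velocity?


v_recoil = m_p * v_p / m_gun = 0.026 * 1019 / 7 = 3.785 m/s

3.785 m/s


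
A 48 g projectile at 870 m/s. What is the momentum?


p = m*v = 0.048*870 = 41.76 kg·m/s

41.76 kg·m/s


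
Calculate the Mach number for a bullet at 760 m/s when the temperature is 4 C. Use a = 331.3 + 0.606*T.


a = 331.3 + 0.606*(4) = 333.724 m/s
M = v/a = 760/333.724 = 2.277

2.277


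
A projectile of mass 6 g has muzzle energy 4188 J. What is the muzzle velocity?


v = sqrt(2*E/m) = sqrt(2*4188/0.006) = 1182 m/s

1182 m/s


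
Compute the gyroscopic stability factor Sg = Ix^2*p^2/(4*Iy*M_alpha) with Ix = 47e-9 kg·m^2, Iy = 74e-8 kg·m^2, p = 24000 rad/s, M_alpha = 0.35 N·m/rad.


Sg = Ix^2 * p^2 / (4 * Iy * M_alpha) = (47e-9)^2 * 24000^2 / (4 * 74e-8 * 0.35) = 1.228

1.228


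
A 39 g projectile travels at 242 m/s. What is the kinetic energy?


E = 0.5*m*v^2 = 0.5*0.039*242^2 = 1142 J

1142 J


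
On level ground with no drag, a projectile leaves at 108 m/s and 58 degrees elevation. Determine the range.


R = v0^2 * sin(2*theta) / g = 108^2 * sin(2*58°) / 9.81 = 1069 m

1069 m


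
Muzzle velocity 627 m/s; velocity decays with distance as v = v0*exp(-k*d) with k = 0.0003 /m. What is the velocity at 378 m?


v = v0*exp(-k*d) = 627*exp(-0.0003*378) = 559.8 m/s

559.8 m/s


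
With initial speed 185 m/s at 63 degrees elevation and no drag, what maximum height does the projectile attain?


H = (v0*sin(theta))^2 / (2g) = (185*sin(63°))^2 / (2*9.81) = 1385 m

1385 m


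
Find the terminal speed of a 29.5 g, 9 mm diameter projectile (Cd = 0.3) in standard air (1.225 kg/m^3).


A = pi*(d/2)^2 = pi*(9/2000)^2 = 6.36173e-05 m^2
vt = sqrt(2mg/(Cd*rho*A)) = sqrt(2*0.0295*9.81/(0.3 * 1.225 * 6.36173e-05)) = 157.3 m/s

157.3 m/s


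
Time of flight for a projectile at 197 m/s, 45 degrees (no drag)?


T = 2*v0*sin(theta)/g = 2*197*sin(45°)/9.81 = 28.4 s

28.4 s


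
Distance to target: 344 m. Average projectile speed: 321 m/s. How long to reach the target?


t = d/v = 344/321 = 1.072 s

1.072 s


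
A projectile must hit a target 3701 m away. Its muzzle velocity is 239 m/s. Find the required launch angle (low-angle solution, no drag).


sin(2*theta) = R*g/v0^2 = 3701*9.81/239^2 = 0.635612, theta = arcsin(0.635612)/2 = 19.73°

19.73 degrees


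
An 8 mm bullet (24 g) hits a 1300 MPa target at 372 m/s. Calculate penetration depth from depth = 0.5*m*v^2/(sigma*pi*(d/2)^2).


A = pi*(d/2)^2 = pi*(8/2)^2 = 50.2655 mm^2
E = 0.5*m*v^2 = 0.5*0.024*372^2 = 1660.61 J
depth = E/(sigma*A) = 1660.61 J / (1300 MPa * 50.2655 mm^2) = 1660.61/(1300 * 50.2655) m = 0.0254129 m ≈ 25.41 mm

25.41 mm


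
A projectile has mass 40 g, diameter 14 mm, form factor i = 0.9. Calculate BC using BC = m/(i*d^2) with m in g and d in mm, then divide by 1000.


BC = m/(i*d^2*1000) = 40/(0.9 * 14^2 * 1000) = 0.0002268

0.0002268


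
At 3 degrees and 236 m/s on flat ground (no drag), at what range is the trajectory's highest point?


R = v0^2*sin(2*theta)/g = 236^2*sin(2*3°)/9.81 = 593.457 m
apex_dist = R/2 = 593.457/2 = 296.7 m

296.7 m


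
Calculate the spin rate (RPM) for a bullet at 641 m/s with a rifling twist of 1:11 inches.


twist_m = 11*0.0254 = 0.2794 m
spin = v/twist = 641/0.2794 = 2294.202 rev/s
RPM = spin*60 = 2294.202*60 ≈ 137652 RPM

137652 RPM


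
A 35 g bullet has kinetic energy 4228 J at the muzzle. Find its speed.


v = sqrt(2*E/m) = sqrt(2*4228/0.035) = 491.5 m/s

491.5 m/s


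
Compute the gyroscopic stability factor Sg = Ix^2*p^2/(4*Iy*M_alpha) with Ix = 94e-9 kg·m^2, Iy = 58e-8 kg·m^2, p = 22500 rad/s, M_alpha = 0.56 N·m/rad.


Sg = Ix^2 * p^2 / (4 * Iy * M_alpha) = (94e-9)^2 * 22500^2 / (4 * 58e-8 * 0.56) = 3.443

3.443


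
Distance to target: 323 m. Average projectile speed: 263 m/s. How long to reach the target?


t = d/v = 323/263 = 1.228 s

1.228 s


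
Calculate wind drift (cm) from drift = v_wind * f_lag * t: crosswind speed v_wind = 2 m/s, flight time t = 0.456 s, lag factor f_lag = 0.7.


drift = v_wind * lag * t = 2 * 0.7 * 0.456 = 0.6384 m ≈ 63.84 cm

63.84 cm


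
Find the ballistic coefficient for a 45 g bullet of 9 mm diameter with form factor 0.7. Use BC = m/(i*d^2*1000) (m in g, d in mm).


BC = m/(i*d^2*1000) = 45/(0.7 * 9^2 * 1000) = 0.0007937

0.0007937


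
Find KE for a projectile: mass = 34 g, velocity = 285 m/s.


E = 0.5*m*v^2 = 0.5*0.034*285^2 = 1381 J

1381 J


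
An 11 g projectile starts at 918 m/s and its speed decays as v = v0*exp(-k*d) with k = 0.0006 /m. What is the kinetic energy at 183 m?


v = v0*exp(-k*d) = 918*exp(-0.0006*183) = 822.54 m/s
E = 0.5*m*v^2 = 0.5*0.011*822.54^2 = 3721 J

3721 J


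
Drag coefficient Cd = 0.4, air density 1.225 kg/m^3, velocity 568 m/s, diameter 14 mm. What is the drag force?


A = pi*(d/2)^2 = pi*(14/2000)^2 = 1.53938e-04 m^2
Fd = 0.5*Cd*rho*A*v^2 = 0.5*0.4*1.225*1.53938e-04*568^2 = 12.17 N

12.17 N


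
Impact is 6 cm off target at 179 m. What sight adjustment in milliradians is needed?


1 mrad subtends 1 cm per 10 m of range, so adj = error_cm / (dist_m / 10) = 6 / (179/10) = 0.3352 mrad

0.3352 mrad


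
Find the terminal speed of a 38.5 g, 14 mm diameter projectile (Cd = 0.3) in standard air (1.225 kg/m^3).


A = pi*(d/2)^2 = pi*(14/2000)^2 = 1.53938e-04 m^2
vt = sqrt(2mg/(Cd*rho*A)) = sqrt(2*0.0385*9.81/(0.3 * 1.225 * 1.53938e-04)) = 115.6 m/s

115.6 m/s


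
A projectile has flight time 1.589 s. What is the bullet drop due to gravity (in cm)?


drop = 0.5*g*t^2 = 0.5*9.81*1.589^2 = 12.3847 m ≈ 1238 cm

1238 cm


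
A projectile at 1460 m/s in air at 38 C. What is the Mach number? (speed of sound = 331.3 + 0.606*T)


a = 331.3 + 0.606*(38) = 354.328 m/s
M = v/a = 1460/354.328 = 4.12

4.12


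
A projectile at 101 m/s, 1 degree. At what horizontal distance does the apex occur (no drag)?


R = v0^2*sin(2*theta)/g = 101^2*sin(2*1°)/9.81 = 36.2905 m
apex_dist = R/2 = 36.2905/2 = 18.15 m

18.15 m


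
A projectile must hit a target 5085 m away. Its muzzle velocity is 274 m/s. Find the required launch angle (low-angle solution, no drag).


sin(2*theta) = R*g/v0^2 = 5085*9.81/274^2 = 0.664445, theta = arcsin(0.664445)/2 = 20.82°

20.82 degrees


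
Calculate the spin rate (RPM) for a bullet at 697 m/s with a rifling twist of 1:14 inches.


twist_m = 14*0.0254 = 0.3556 m
spin = v/twist = 697/0.3556 = 1960.067 rev/s
RPM = spin*60 = 1960.067*60 ≈ 117604 RPM

117604 RPM


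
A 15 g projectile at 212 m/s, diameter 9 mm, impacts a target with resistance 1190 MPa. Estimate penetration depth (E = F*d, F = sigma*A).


A = pi*(d/2)^2 = pi*(9/2)^2 = 63.6173 mm^2
E = 0.5*m*v^2 = 0.5*0.015*212^2 = 337.08 J
depth = E/(sigma*A) = 337.08 J / (1190 MPa * 63.6173 mm^2) = 337.08/(1190 * 63.6173) m = 0.00445257 m ≈ 4.453 mm

4.453 mm


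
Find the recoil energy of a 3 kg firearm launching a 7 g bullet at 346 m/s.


v_r = m_p*v_p/m_gun = 0.007*346/3 = 0.807333 m/s, E_r = 0.5*m_gun*v_r^2 = 0.5*3*0.807333^2 = 0.9777 J

0.9777 J


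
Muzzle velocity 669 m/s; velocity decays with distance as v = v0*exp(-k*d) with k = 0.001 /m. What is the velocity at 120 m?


v = v0*exp(-k*d) = 669*exp(-0.001*120) = 593.3 m/s

593.3 m/s


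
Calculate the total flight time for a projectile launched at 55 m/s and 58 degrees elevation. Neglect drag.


T = 2*v0*sin(theta)/g = 2*55*sin(58°)/9.81 = 9.509 s

9.509 s


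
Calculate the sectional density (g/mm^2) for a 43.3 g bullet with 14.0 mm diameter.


SD = m/d^2 = 43.3/14.0^2 = 0.2209 g/mm^2

0.2209 g/mm^2


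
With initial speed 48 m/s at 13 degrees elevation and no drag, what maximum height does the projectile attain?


H = (v0*sin(theta))^2 / (2g) = (48*sin(13°))^2 / (2*9.81) = 5.942 m

5.942 m


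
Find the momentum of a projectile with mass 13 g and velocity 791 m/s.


p = m*v = 0.013*791 = 10.28 kg·m/s

10.28 kg·m/s


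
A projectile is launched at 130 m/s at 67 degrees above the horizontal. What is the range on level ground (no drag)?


R = v0^2 * sin(2*theta) / g = 130^2 * sin(2*67°) / 9.81 = 1239 m

1239 m


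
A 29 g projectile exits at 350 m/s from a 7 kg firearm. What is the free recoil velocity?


v_recoil = m_p * v_p / m_gun = 0.029 * 350 / 7 = 1.45 m/s

1.45 m/s


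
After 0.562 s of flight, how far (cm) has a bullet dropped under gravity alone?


drop = 0.5*g*t^2 = 0.5*9.81*0.562^2 = 1.54921 m ≈ 154.9 cm

154.9 cm


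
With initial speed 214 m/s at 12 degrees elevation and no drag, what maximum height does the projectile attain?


H = (v0*sin(theta))^2 / (2g) = (214*sin(12°))^2 / (2*9.81) = 100.9 m

100.9 m


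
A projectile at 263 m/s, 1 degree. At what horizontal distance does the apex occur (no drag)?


R = v0^2*sin(2*theta)/g = 263^2*sin(2*1°)/9.81 = 246.072 m
apex_dist = R/2 = 246.072/2 = 123 m

123 m


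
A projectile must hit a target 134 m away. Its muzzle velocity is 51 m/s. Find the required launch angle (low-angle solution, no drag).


sin(2*theta) = R*g/v0^2 = 134*9.81/51^2 = 0.505398, theta = arcsin(0.505398)/2 = 15.18°

15.18 degrees


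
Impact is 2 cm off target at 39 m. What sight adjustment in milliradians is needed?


1 mrad subtends 1 cm per 10 m of range, so adj = error_cm / (dist_m / 10) = 2 / (39/10) = 0.5128 mrad

0.5128 mrad


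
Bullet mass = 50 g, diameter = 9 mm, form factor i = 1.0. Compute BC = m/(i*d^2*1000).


BC = m/(i*d^2*1000) = 50/(1.0 * 9^2 * 1000) = 0.0006173

0.0006173


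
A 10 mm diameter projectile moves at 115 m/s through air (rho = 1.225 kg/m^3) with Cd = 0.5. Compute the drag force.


A = pi*(d/2)^2 = pi*(10/2000)^2 = 7.85398e-05 m^2
Fd = 0.5*Cd*rho*A*v^2 = 0.5*0.5*1.225*7.85398e-05*115^2 = 0.3181 N

0.3181 N


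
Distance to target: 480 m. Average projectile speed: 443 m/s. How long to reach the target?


t = d/v = 480/443 = 1.084 s

1.084 s


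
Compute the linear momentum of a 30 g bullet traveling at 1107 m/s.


p = m*v = 0.03*1107 = 33.21 kg·m/s

33.21 kg·m/s


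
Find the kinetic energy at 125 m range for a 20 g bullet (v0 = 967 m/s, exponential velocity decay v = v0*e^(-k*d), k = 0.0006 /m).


v = v0*exp(-k*d) = 967*exp(-0.0006*125) = 897.128 m/s
E = 0.5*m*v^2 = 0.5*0.02*897.128^2 = 8048 J

8048 J


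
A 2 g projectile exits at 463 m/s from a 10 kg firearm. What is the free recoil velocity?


v_recoil = m_p * v_p / m_gun = 0.002 * 463 / 10 = 0.0926 m/s

0.0926 m/s


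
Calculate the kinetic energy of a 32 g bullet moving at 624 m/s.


E = 0.5*m*v^2 = 0.5*0.032*624^2 = 6230 J

6230 J


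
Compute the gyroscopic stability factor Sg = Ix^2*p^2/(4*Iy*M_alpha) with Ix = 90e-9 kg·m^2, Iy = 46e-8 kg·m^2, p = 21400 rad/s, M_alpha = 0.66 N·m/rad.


Sg = Ix^2 * p^2 / (4 * Iy * M_alpha) = (90e-9)^2 * 21400^2 / (4 * 46e-8 * 0.66) = 3.055

3.055


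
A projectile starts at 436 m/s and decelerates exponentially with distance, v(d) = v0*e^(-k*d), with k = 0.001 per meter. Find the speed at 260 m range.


v = v0*exp(-k*d) = 436*exp(-0.001*260) = 336.2 m/s

336.2 m/s


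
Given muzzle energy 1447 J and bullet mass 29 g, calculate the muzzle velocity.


v = sqrt(2*E/m) = sqrt(2*1447/0.029) = 315.9 m/s

315.9 m/s


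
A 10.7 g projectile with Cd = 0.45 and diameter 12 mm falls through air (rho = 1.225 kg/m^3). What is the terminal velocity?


A = pi*(d/2)^2 = pi*(12/2000)^2 = 1.13097e-04 m^2
vt = sqrt(2mg/(Cd*rho*A)) = sqrt(2*0.0107*9.81/(0.45 * 1.225 * 1.13097e-04)) = 58.03 m/s

58.03 m/s


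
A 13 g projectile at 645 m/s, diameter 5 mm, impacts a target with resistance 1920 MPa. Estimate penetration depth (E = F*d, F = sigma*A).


A = pi*(d/2)^2 = pi*(5/2)^2 = 19.635 mm^2
E = 0.5*m*v^2 = 0.5*0.013*645^2 = 2704.16 J
depth = E/(sigma*A) = 2704.16 J / (1920 MPa * 19.635 mm^2) = 2704.16/(1920 * 19.635) m = 0.0717301 m ≈ 71.73 mm

71.73 mm


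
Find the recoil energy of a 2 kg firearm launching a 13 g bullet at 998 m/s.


v_r = m_p*v_p/m_gun = 0.013*998/2 = 6.487 m/s, E_r = 0.5*m_gun*v_r^2 = 0.5*2*6.487^2 = 42.08 J

42.08 J


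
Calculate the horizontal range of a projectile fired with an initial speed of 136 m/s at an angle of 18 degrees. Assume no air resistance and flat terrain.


R = v0^2 * sin(2*theta) / g = 136^2 * sin(2*18°) / 9.81 = 1108 m

1108 m


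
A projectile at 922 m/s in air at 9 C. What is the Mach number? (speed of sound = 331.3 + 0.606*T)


a = 331.3 + 0.606*(9) = 336.754 m/s
M = v/a = 922/336.754 = 2.738

2.738


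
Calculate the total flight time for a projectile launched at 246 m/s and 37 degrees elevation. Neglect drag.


T = 2*v0*sin(theta)/g = 2*246*sin(37°)/9.81 = 30.18 s

30.18 s


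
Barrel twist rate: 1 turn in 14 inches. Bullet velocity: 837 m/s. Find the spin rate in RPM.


twist_m = 14*0.0254 = 0.3556 m
spin = v/twist = 837/0.3556 = 2353.768 rev/s
RPM = spin*60 = 2353.768*60 ≈ 141226 RPM

141226 RPM


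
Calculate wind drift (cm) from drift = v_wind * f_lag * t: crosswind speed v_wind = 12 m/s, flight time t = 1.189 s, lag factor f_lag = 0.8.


drift = v_wind * lag * t = 12 * 0.8 * 1.189 = 11.4144 m ≈ 1141 cm

1141 cm


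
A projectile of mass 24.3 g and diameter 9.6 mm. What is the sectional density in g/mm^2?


SD = m/d^2 = 24.3/9.6^2 = 0.2637 g/mm^2

0.2637 g/mm^2


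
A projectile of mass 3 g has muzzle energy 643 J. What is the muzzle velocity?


v = sqrt(2*E/m) = sqrt(2*643/0.003) = 654.7 m/s

654.7 m/s


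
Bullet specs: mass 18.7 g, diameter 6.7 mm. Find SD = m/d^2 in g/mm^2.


SD = m/d^2 = 18.7/6.7^2 = 0.4166 g/mm^2

0.4166 g/mm^2


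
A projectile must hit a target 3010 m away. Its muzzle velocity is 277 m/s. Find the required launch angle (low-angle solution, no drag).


sin(2*theta) = R*g/v0^2 = 3010*9.81/277^2 = 0.384836, theta = arcsin(0.384836)/2 = 11.32°

11.32 degrees


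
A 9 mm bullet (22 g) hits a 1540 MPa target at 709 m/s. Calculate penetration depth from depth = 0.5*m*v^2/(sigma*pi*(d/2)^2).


A = pi*(d/2)^2 = pi*(9/2)^2 = 63.6173 mm^2
E = 0.5*m*v^2 = 0.5*0.022*709^2 = 5529.49 J
depth = E/(sigma*A) = 5529.49 J / (1540 MPa * 63.6173 mm^2) = 5529.49/(1540 * 63.6173) m = 0.0564403 m ≈ 56.44 mm

56.44 mm


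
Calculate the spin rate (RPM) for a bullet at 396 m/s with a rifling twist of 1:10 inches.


twist_m = 10*0.0254 = 0.254 m
spin = v/twist = 396/0.254 = 1559.055 rev/s
RPM = spin*60 = 1559.055*60 ≈ 93543 RPM

93543 RPM


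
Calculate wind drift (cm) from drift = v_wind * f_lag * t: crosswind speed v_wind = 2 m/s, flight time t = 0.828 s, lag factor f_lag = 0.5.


drift = v_wind * lag * t = 2 * 0.5 * 0.828 = 0.828 m ≈ 82.8 cm

82.8 cm


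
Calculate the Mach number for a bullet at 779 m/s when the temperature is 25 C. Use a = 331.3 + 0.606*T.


a = 331.3 + 0.606*(25) = 346.45 m/s
M = v/a = 779/346.45 = 2.249

2.249


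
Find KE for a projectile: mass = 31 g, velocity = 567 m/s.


E = 0.5*m*v^2 = 0.5*0.031*567^2 = 4983 J

4983 J


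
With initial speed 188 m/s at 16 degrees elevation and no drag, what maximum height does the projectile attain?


H = (v0*sin(theta))^2 / (2g) = (188*sin(16°))^2 / (2*9.81) = 136.9 m

136.9 m


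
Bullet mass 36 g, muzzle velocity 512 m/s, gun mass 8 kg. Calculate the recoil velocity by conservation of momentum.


v_recoil = m_p * v_p / m_gun = 0.036 * 512 / 8 = 2.304 m/s

2.304 m/s


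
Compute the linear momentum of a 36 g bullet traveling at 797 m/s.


p = m*v = 0.036*797 = 28.69 kg·m/s

28.69 kg·m/s


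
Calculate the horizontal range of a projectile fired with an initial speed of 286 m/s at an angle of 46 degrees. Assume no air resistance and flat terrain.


R = v0^2 * sin(2*theta) / g = 286^2 * sin(2*46°) / 9.81 = 8333 m

8333 m


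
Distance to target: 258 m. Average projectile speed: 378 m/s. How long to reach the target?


t = d/v = 258/378 = 0.6825 s

0.6825 s


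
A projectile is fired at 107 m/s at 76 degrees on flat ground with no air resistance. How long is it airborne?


T = 2*v0*sin(theta)/g = 2*107*sin(76°)/9.81 = 21.17 s

21.17 s


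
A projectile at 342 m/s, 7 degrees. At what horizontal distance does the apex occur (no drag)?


R = v0^2*sin(2*theta)/g = 342^2*sin(2*7°)/9.81 = 2884.42 m
apex_dist = R/2 = 2884.42/2 = 1442 m

1442 m


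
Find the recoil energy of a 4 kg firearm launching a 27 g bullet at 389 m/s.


v_r = m_p*v_p/m_gun = 0.027*389/4 = 2.62575 m/s, E_r = 0.5*m_gun*v_r^2 = 0.5*4*2.62575^2 = 13.79 J

13.79 J


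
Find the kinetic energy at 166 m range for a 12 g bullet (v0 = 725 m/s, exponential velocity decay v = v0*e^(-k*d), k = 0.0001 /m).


v = v0*exp(-k*d) = 725*exp(-0.0001*166) = 713.064 m/s
E = 0.5*m*v^2 = 0.5*0.012*713.064^2 = 3051 J

3051 J


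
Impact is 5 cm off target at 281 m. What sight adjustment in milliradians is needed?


1 mrad subtends 1 cm per 10 m of range, so adj = error_cm / (dist_m / 10) = 5 / (281/10) = 0.1779 mrad

0.1779 mrad


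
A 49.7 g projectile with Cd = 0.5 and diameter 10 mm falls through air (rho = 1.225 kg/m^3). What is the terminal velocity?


A = pi*(d/2)^2 = pi*(10/2000)^2 = 7.85398e-05 m^2
vt = sqrt(2mg/(Cd*rho*A)) = sqrt(2*0.0497*9.81/(0.5 * 1.225 * 7.85398e-05)) = 142.4 m/s

142.4 m/s


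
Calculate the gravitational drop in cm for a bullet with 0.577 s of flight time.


drop = 0.5*g*t^2 = 0.5*9.81*0.577^2 = 1.63302 m ≈ 163.3 cm

163.3 cm


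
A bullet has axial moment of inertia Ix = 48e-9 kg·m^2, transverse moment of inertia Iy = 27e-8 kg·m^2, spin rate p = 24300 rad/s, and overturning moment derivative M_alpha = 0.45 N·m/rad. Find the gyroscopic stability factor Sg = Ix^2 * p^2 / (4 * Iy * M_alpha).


Sg = Ix^2 * p^2 / (4 * Iy * M_alpha) = (48e-9)^2 * 24300^2 / (4 * 27e-8 * 0.45) = 2.799

2.799


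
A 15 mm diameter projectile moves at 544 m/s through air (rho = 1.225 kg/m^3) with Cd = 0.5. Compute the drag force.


A = pi*(d/2)^2 = pi*(15/2000)^2 = 1.76715e-04 m^2
Fd = 0.5*Cd*rho*A*v^2 = 0.5*0.5*1.225*1.76715e-04*544^2 = 16.02 N

16.02 N


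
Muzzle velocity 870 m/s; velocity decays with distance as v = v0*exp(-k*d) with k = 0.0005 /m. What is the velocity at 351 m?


v = v0*exp(-k*d) = 870*exp(-0.0005*351) = 730 m/s

730 m/s


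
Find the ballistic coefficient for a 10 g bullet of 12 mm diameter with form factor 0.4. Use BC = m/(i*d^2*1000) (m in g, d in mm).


BC = m/(i*d^2*1000) = 10/(0.4 * 12^2 * 1000) = 0.0001736

0.0001736


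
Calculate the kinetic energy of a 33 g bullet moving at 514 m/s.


E = 0.5*m*v^2 = 0.5*0.033*514^2 = 4359 J

4359 J


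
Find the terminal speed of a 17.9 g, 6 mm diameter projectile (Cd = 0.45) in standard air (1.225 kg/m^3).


A = pi*(d/2)^2 = pi*(6/2000)^2 = 2.82743e-05 m^2
vt = sqrt(2mg/(Cd*rho*A)) = sqrt(2*0.0179*9.81/(0.45 * 1.225 * 2.82743e-05)) = 150.1 m/s

150.1 m/s


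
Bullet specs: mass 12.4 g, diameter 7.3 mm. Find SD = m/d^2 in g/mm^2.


SD = m/d^2 = 12.4/7.3^2 = 0.2327 g/mm^2

0.2327 g/mm^2


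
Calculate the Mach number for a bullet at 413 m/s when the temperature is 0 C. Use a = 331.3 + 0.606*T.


a = 331.3 + 0.606*(0) = 331.3 m/s
M = v/a = 413/331.3 = 1.247

1.247


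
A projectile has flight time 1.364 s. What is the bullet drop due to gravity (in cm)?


drop = 0.5*g*t^2 = 0.5*9.81*1.364^2 = 9.12573 m ≈ 912.6 cm

912.6 cm


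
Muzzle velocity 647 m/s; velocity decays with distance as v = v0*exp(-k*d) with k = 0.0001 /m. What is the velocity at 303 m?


v = v0*exp(-k*d) = 647*exp(-0.0001*303) = 627.7 m/s

627.7 m/s


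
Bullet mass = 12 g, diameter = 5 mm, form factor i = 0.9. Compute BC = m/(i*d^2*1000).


BC = m/(i*d^2*1000) = 12/(0.9 * 5^2 * 1000) = 0.0005333

0.0005333


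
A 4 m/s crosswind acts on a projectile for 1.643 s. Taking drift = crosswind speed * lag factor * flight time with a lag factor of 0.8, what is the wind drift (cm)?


drift = v_wind * lag * t = 4 * 0.8 * 1.643 = 5.2576 m ≈ 525.8 cm

525.8 cm


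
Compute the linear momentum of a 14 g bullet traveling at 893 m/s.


p = m*v = 0.014*893 = 12.5 kg·m/s

12.5 kg·m/s


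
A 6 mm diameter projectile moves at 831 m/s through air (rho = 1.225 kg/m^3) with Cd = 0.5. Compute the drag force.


A = pi*(d/2)^2 = pi*(6/2000)^2 = 2.82743e-05 m^2
Fd = 0.5*Cd*rho*A*v^2 = 0.5*0.5*1.225*2.82743e-05*831^2 = 5.98 N

5.98 N


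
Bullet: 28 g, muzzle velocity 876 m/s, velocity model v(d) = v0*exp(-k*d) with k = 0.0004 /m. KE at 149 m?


v = v0*exp(-k*d) = 876*exp(-0.0004*149) = 825.316 m/s
E = 0.5*m*v^2 = 0.5*0.028*825.316^2 = 9536 J

9536 J


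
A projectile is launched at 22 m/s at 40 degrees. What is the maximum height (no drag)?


H = (v0*sin(theta))^2 / (2g) = (22*sin(40°))^2 / (2*9.81) = 10.19 m

10.19 m


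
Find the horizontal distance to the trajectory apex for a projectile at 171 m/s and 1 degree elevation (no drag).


R = v0^2*sin(2*theta)/g = 171^2*sin(2*1°)/9.81 = 104.026 m
apex_dist = R/2 = 104.026/2 = 52.01 m

52.01 m


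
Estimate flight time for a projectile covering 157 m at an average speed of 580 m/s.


t = d/v = 157/580 = 0.2707 s

0.2707 s


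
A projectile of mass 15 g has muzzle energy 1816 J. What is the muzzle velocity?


v = sqrt(2*E/m) = sqrt(2*1816/0.015) = 492.1 m/s

492.1 m/s


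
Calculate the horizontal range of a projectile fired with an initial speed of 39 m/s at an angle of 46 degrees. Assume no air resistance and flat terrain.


R = v0^2 * sin(2*theta) / g = 39^2 * sin(2*46°) / 9.81 = 155 m

155 m


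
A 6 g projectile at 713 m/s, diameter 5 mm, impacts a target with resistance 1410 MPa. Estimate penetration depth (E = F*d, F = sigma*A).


A = pi*(d/2)^2 = pi*(5/2)^2 = 19.635 mm^2
E = 0.5*m*v^2 = 0.5*0.006*713^2 = 1525.11 J
depth = E/(sigma*A) = 1525.11 J / (1410 MPa * 19.635 mm^2) = 1525.11/(1410 * 19.635) m = 0.0550873 m ≈ 55.09 mm

55.09 mm


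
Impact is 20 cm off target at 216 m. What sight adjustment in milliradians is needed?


1 mrad subtends 1 cm per 10 m of range, so adj = error_cm / (dist_m / 10) = 20 / (216/10) = 0.9259 mrad

0.9259 mrad


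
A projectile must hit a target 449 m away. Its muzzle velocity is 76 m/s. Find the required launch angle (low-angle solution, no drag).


sin(2*theta) = R*g/v0^2 = 449*9.81/76^2 = 0.762585, theta = arcsin(0.762585)/2 = 24.85°

24.85 degrees


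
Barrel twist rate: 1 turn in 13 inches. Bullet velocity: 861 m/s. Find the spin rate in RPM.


twist_m = 13*0.0254 = 0.3302 m
spin = v/twist = 861/0.3302 = 2607.511 rev/s
RPM = spin*60 = 2607.511*60 ≈ 156451 RPM

156451 RPM


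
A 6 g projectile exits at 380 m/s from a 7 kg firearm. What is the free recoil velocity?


v_recoil = m_p * v_p / m_gun = 0.006 * 380 / 7 = 0.3257 m/s

0.3257 m/s


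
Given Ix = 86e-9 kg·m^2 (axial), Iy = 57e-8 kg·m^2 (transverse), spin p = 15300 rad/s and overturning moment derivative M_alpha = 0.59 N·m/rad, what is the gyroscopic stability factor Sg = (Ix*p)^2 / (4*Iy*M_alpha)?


Sg = Ix^2 * p^2 / (4 * Iy * M_alpha) = (86e-9)^2 * 15300^2 / (4 * 57e-8 * 0.59) = 1.287

1.287


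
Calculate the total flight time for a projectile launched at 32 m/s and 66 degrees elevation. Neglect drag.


T = 2*v0*sin(theta)/g = 2*32*sin(66°)/9.81 = 5.96 s

5.96 s


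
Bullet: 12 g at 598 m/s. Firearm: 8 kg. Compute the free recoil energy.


v_r = m_p*v_p/m_gun = 0.012*598/8 = 0.897 m/s, E_r = 0.5*m_gun*v_r^2 = 0.5*8*0.897^2 = 3.218 J

3.218 J


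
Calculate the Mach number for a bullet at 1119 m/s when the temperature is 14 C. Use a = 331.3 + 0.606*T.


a = 331.3 + 0.606*(14) = 339.784 m/s
M = v/a = 1119/339.784 = 3.293

3.293


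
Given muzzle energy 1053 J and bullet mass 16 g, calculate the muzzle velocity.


v = sqrt(2*E/m) = sqrt(2*1053/0.016) = 362.8 m/s

362.8 m/s


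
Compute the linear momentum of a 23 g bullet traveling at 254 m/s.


p = m*v = 0.023*254 = 5.842 kg·m/s

5.842 kg·m/s


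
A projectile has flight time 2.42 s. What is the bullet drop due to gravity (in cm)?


drop = 0.5*g*t^2 = 0.5*9.81*2.42^2 = 28.7256 m ≈ 2873 cm

2873 cm


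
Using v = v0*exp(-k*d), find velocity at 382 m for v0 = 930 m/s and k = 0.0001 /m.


v = v0*exp(-k*d) = 930*exp(-0.0001*382) = 895.1 m/s

895.1 m/s


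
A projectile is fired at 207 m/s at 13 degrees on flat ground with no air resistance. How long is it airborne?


T = 2*v0*sin(theta)/g = 2*207*sin(13°)/9.81 = 9.493 s

9.493 s


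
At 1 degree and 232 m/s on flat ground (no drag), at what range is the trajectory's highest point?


R = v0^2*sin(2*theta)/g = 232^2*sin(2*1°)/9.81 = 191.481 m
apex_dist = R/2 = 191.481/2 = 95.74 m

95.74 m


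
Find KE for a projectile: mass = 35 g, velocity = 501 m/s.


E = 0.5*m*v^2 = 0.5*0.035*501^2 = 4393 J

4393 J


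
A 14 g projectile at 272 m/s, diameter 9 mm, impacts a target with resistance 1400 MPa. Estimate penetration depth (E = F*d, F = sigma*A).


A = pi*(d/2)^2 = pi*(9/2)^2 = 63.6173 mm^2
E = 0.5*m*v^2 = 0.5*0.014*272^2 = 517.888 J
depth = E/(sigma*A) = 517.888 J / (1400 MPa * 63.6173 mm^2) = 517.888/(1400 * 63.6173) m = 0.00581477 m ≈ 5.815 mm

5.815 mm


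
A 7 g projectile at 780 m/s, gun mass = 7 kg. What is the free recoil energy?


v_r = m_p*v_p/m_gun = 0.007*780/7 = 0.78 m/s, E_r = 0.5*m_gun*v_r^2 = 0.5*7*0.78^2 = 2.129 J

2.129 J


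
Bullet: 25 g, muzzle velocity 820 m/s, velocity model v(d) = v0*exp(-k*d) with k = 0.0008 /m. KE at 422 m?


v = v0*exp(-k*d) = 820*exp(-0.0008*422) = 585.054 m/s
E = 0.5*m*v^2 = 0.5*0.025*585.054^2 = 4279 J

4279 J


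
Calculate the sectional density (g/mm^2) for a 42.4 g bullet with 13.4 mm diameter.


SD = m/d^2 = 42.4/13.4^2 = 0.2361 g/mm^2

0.2361 g/mm^2


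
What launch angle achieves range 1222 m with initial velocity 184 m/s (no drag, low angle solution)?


sin(2*theta) = R*g/v0^2 = 1222*9.81/184^2 = 0.354083, theta = arcsin(0.354083)/2 = 10.37°

10.37 degrees


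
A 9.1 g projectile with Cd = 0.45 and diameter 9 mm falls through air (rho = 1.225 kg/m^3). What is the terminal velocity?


A = pi*(d/2)^2 = pi*(9/2000)^2 = 6.36173e-05 m^2
vt = sqrt(2mg/(Cd*rho*A)) = sqrt(2*0.0091*9.81/(0.45 * 1.225 * 6.36173e-05)) = 71.35 m/s

71.35 m/s


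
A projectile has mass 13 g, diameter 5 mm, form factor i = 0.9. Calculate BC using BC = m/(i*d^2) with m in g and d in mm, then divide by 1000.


BC = m/(i*d^2*1000) = 13/(0.9 * 5^2 * 1000) = 0.0005778

0.0005778


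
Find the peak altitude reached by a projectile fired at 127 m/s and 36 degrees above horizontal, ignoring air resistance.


H = (v0*sin(theta))^2 / (2g) = (127*sin(36°))^2 / (2*9.81) = 284 m

284 m


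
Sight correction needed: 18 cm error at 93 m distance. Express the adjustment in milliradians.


1 mrad subtends 1 cm per 10 m of range, so adj = error_cm / (dist_m / 10) = 18 / (93/10) = 1.935 mrad

1.935 mrad


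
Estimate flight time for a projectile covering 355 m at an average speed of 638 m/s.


t = d/v = 355/638 = 0.5564 s

0.5564 s


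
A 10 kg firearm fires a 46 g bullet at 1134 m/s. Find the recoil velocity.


v_recoil = m_p * v_p / m_gun = 0.046 * 1134 / 10 = 5.216 m/s

5.216 m/s


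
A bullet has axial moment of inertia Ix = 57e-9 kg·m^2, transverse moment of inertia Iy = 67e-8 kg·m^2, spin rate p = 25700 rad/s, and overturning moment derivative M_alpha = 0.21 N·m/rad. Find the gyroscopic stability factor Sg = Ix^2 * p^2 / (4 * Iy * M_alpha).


Sg = Ix^2 * p^2 / (4 * Iy * M_alpha) = (57e-9)^2 * 25700^2 / (4 * 67e-8 * 0.21) = 3.813

3.813


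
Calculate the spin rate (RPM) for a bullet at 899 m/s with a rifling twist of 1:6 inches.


twist_m = 6*0.0254 = 0.1524 m
spin = v/twist = 899/0.1524 = 5898.95 rev/s
RPM = spin*60 = 5898.95*60 ≈ 353937 RPM

353937 RPM
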